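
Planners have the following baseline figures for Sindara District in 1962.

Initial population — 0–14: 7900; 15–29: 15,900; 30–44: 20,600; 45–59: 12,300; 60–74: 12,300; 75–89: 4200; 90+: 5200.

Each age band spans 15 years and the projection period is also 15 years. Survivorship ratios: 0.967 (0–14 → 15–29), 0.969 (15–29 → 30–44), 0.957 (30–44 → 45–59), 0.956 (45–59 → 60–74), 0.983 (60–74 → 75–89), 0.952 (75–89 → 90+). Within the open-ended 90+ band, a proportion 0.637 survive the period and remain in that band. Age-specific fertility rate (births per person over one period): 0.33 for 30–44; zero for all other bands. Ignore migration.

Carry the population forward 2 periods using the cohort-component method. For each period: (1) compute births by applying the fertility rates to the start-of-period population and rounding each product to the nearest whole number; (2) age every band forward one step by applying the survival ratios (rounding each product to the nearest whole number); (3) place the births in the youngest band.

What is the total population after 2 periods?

80377

After projecting period 1:
Births: 20600 * 0.33 = 6798
15–29: 7900 * 0.967 = 7639
30–44: 15900 * 0.969 = 15407
45–59: 20600 * 0.957 = 19714
60–74: 12300 * 0.956 = 11759
75–89: 12300 * 0.983 = 12091
90+: 4200 * 0.952 + 5200 * 0.637 = 3998 + 3312 = 7310
Population now: 0–14=6798, 15–29=7639, 30–44=15407, 45–59=19714, 60–74=11759, 75–89=12091, 90+=7310
After projecting period 2:
Births: 15407 * 0.33 = 5084
15–29: 6798 * 0.967 = 6574
30–44: 7639 * 0.969 = 7402
45–59: 15407 * 0.957 = 14744
60–74: 19714 * 0.956 = 18847
75–89: 11759 * 0.983 = 11559
90+: 12091 * 0.952 + 7310 * 0.637 = 11511 + 4656 = 16167
Population now: 0–14=5084, 15–29=6574, 30–44=7402, 45–59=14744, 60–74=18847, 75–89=11559, 90+=16167
Total after period 2: 5084 + 6574 + 7402 + 14744 + 18847 + 11559 + 16167 = 80377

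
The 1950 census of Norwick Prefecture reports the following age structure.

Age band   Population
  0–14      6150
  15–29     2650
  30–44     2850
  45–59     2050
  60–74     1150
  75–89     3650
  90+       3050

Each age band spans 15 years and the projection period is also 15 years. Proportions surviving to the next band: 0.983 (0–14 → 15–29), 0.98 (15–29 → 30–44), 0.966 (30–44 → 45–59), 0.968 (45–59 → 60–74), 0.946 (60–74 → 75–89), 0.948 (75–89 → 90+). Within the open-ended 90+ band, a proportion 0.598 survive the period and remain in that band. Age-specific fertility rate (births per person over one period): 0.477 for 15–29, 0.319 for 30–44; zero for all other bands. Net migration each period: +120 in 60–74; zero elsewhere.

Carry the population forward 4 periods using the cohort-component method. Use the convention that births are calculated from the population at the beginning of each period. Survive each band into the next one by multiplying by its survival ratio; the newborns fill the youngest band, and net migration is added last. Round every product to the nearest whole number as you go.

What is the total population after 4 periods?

24061

Period 1.
Births: 2650 * 0.477 = 1264  |  2850 * 0.319 = 909 ⇒ total 2173
15–29: 6150 * 0.983 = 6045
30–44: 2650 * 0.98 = 2597
45–59: 2850 * 0.966 = 2753
60–74: 2050 * 0.968 = 1984
75–89: 1150 * 0.946 = 1088
90+: 3650 * 0.948 + 3050 * 0.598 = 3460 + 1824 = 5284
Net migration: 60–74 + 120 → 2104
→ [2173, 6045, 2597, 2753, 2104, 1088, 5284]
Period 2.
Births: 6045 * 0.477 = 2883  |  2597 * 0.319 = 828 ⇒ total 3711
15–29: 2173 * 0.983 = 2136
30–44: 6045 * 0.98 = 5924
45–59: 2597 * 0.966 = 2509
60–74: 2753 * 0.968 = 2665
75–89: 2104 * 0.946 = 1990
90+: 1088 * 0.948 + 5284 * 0.598 = 1031 + 3160 = 4191
Net migration: 60–74 + 120 → 2785
→ [3711, 2136, 5924, 2509, 2785, 1990, 4191]
Period 3.
Births: 2136 * 0.477 = 1019  |  5924 * 0.319 = 1890 ⇒ total 2909
15–29: 3711 * 0.983 = 3648
30–44: 2136 * 0.98 = 2093
45–59: 5924 * 0.966 = 5723
60–74: 2509 * 0.968 = 2429
75–89: 2785 * 0.946 = 2635
90+: 1990 * 0.948 + 4191 * 0.598 = 1887 + 2506 = 4393
Net migration: 60–74 + 120 → 2549
→ [2909, 3648, 2093, 5723, 2549, 2635, 4393]
Period 4.
Births: 3648 * 0.477 = 1740  |  2093 * 0.319 = 668 ⇒ total 2408
15–29: 2909 * 0.983 = 2860
30–44: 3648 * 0.98 = 3575
45–59: 2093 * 0.966 = 2022
60–74: 5723 * 0.968 = 5540
75–89: 2549 * 0.946 = 2411
90+: 2635 * 0.948 + 4393 * 0.598 = 2498 + 2627 = 5125
Net migration: 60–74 + 120 → 5660
→ [2408, 2860, 3575, 2022, 5660, 2411, 5125]
Total after period 4: 2408 + 2860 + 3575 + 2022 + 5660 + 2411 + 5125 = 24061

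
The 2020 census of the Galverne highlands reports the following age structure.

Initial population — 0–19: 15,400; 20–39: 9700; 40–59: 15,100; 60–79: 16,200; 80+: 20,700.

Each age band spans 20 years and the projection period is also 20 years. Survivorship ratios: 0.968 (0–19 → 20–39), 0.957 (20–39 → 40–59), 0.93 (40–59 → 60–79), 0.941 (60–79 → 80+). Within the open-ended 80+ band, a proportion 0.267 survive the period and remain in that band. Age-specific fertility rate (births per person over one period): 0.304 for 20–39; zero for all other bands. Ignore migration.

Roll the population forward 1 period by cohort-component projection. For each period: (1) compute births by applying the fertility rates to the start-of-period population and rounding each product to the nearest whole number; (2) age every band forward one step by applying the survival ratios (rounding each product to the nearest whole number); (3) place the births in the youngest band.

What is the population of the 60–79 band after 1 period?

14043

Let group 1 be 0–19 through group 5 = 80+.
Period 1.
Births: 9700 × 0.304 = 2949
Group 2: 15400 × 0.968 = 14907
Group 3: 9700 × 0.957 = 9283
Group 4: 15100 × 0.93 = 14043
Group 5: 16200 × 0.941 + 20700 × 0.267 = 15244 + 5527 = 20771
→ [2949, 14907, 9283, 14043, 20771]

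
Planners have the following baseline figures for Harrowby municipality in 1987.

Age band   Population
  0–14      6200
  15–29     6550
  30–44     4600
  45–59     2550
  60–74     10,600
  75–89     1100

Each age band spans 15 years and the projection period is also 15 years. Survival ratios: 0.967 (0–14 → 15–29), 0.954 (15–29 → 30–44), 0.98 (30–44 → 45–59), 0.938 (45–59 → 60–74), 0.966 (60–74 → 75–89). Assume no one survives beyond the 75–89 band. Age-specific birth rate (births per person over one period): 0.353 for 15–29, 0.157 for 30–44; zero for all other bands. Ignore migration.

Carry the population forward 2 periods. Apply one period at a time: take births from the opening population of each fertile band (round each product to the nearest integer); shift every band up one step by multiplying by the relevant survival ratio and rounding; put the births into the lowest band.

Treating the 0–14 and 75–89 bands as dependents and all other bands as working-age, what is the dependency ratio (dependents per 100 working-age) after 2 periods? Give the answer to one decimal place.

Period 1:
Births: 6550 × 0.353 = 2312 ; 4600 × 0.157 = 722 ⇒ total 3034
15–29: 6200 × 0.967 = 5995
30–44: 6550 × 0.954 = 6249
45–59: 4600 × 0.98 = 4508
60–74: 2550 × 0.938 = 2392
75–89: 10600 × 0.966 = 10240
Giving 3034 / 5995 / 6249 / 4508 / 2392 / 10240.
Period 2:
Births: 5995 × 0.353 = 2116 ; 6249 × 0.157 = 981 ⇒ total 3097
15–29: 3034 × 0.967 = 2934
30–44: 5995 × 0.954 = 5719
45–59: 6249 × 0.98 = 6124
60–74: 4508 × 0.938 = 4229
75–89: 2392 × 0.966 = 2311
Giving 3097 / 2934 / 5719 / 6124 / 4229 / 2311.
Dependents (band 0–14 + band 75–89) = 3097 + 2311 = 5408; working-age = 19006; ratio = 5408/19006 × 100 = 28.5

28.5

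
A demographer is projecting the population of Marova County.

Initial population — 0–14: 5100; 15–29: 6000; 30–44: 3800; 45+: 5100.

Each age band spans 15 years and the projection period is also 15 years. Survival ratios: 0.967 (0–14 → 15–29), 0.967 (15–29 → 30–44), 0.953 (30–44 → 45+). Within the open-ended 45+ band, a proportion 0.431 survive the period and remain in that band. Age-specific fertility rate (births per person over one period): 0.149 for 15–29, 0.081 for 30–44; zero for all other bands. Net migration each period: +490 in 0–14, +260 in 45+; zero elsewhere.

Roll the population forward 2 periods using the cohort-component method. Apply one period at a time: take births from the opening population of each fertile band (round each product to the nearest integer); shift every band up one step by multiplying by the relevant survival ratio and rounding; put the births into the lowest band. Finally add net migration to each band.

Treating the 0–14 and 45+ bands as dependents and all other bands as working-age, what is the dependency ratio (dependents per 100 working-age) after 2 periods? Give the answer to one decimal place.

[period 1]
Births: 6000 × 0.149 = 894  |  3800 × 0.081 = 308 → total 1202
15–29: 5100 × 0.967 = 4932
30–44: 6000 × 0.967 = 5802
45+: 3800 × 0.953 + 5100 × 0.431 = 3621 + 2198 = 5819
Net migration: 0–14 + 490 → 1692; 45+ + 260 → 6079
Giving 1692 / 4932 / 5802 / 6079.
[period 2]
Births: 4932 × 0.149 = 735  |  5802 × 0.081 = 470 → total 1205
15–29: 1692 × 0.967 = 1636
30–44: 4932 × 0.967 = 4769
45+: 5802 × 0.953 + 6079 × 0.431 = 5529 + 2620 = 8149
Net migration: 0–14 + 490 → 1695; 45+ + 260 → 8409
Giving 1695 / 1636 / 4769 / 8409.
Dependents (band 0–14 + band 45+) = 1695 + 8409 = 10104; working-age = 6405; ratio = 10104/6405 × 100 = 157.8

157.8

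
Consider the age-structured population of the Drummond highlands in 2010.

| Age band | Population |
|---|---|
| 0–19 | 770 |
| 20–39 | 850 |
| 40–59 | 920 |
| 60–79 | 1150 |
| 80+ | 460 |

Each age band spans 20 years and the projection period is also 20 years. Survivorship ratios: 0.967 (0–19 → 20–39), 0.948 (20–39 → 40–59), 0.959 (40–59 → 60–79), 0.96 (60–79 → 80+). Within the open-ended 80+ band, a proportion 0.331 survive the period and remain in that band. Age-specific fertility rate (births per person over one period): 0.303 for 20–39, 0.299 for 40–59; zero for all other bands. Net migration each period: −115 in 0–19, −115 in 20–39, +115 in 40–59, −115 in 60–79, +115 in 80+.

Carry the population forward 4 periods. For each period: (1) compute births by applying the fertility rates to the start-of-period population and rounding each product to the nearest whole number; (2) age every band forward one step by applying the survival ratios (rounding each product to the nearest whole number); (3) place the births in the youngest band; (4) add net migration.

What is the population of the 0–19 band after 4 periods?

— Period 1 —
Births: 850 × 0.303 = 258  |  920 × 0.299 = 275 → 533
20–39: 770 × 0.967 = 745
40–59: 850 × 0.948 = 806
60–79: 920 × 0.959 = 882
80+: 1150 × 0.96 + 460 × 0.331 = 1104 + 152 = 1256
Net migration: 0–19 − 115 → 418; 20–39 − 115 → 630; 40–59 + 115 → 921; 60–79 − 115 → 767; 80+ + 115 → 1371
Population now: 0–19=418, 20–39=630, 40–59=921, 60–79=767, 80+=1371
— Period 2 —
Births: 630 × 0.303 = 191  |  921 × 0.299 = 275 → 466
20–39: 418 × 0.967 = 404
40–59: 630 × 0.948 = 597
60–79: 921 × 0.959 = 883
80+: 767 × 0.96 + 1371 × 0.331 = 736 + 454 = 1190
Net migration: 0–19 − 115 → 351; 20–39 − 115 → 289; 40–59 + 115 → 712; 60–79 − 115 → 768; 80+ + 115 → 1305
Population now: 0–19=351, 20–39=289, 40–59=712, 60–79=768, 80+=1305
— Period 3 —
Births: 289 × 0.303 = 88  |  712 × 0.299 = 213 → 301
20–39: 351 × 0.967 = 339
40–59: 289 × 0.948 = 274
60–79: 712 × 0.959 = 683
80+: 768 × 0.96 + 1305 × 0.331 = 737 + 432 = 1169
Net migration: 0–19 − 115 → 186; 20–39 − 115 → 224; 40–59 + 115 → 389; 60–79 − 115 → 568; 80+ + 115 → 1284
Population now: 0–19=186, 20–39=224, 40–59=389, 60–79=568, 80+=1284
— Period 4 —
Births: 224 × 0.303 = 68  |  389 × 0.299 = 116 → 184
20–39: 186 × 0.967 = 180
40–59: 224 × 0.948 = 212
60–79: 389 × 0.959 = 373
80+: 568 × 0.96 + 1284 × 0.331 = 545 + 425 = 970
Net migration: 0–19 − 115 → 69; 20–39 − 115 → 65; 40–59 + 115 → 327; 60–79 − 115 → 258; 80+ + 115 → 1085
Population now: 0–19=69, 20–39=65, 40–59=327, 60–79=258, 80+=1085

69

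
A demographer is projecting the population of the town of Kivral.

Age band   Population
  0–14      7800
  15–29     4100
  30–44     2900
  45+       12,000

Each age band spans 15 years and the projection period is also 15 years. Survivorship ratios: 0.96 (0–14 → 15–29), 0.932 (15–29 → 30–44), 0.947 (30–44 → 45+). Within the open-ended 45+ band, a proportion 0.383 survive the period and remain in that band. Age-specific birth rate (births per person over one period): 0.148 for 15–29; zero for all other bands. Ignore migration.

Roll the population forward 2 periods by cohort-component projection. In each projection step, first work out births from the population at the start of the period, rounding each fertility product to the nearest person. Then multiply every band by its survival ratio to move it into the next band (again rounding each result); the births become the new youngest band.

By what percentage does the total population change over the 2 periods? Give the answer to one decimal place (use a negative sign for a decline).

After projecting period 1:
Births: 4100 × 0.148 = 607
15–29: 7800 × 0.96 = 7488
30–44: 4100 × 0.932 = 3821
45+: 2900 × 0.947 + 12000 × 0.383 = 2746 + 4596 = 7342
Giving 607 / 7488 / 3821 / 7342.
After projecting period 2:
Births: 7488 × 0.148 = 1108
15–29: 607 × 0.96 = 583
30–44: 7488 × 0.932 = 6979
45+: 3821 × 0.947 + 7342 × 0.383 = 3618 + 2812 = 6430
Giving 1108 / 583 / 6979 / 6430.
Total: 26800 → 15100; change = -11700; percentage change = -43.7%

-43.7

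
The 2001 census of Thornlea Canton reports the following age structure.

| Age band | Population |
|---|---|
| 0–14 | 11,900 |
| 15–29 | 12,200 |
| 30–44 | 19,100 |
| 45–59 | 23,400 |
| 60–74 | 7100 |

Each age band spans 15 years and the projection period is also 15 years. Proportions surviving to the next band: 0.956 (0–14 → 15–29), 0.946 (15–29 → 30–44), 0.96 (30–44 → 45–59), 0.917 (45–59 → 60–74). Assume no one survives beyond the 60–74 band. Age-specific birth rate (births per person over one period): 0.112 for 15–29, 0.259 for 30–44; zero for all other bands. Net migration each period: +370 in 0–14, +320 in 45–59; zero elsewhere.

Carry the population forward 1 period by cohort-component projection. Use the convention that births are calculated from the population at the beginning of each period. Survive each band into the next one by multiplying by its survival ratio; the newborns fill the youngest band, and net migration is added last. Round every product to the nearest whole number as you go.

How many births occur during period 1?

Call the bands 1 to 5, youngest first.
Period 1.
Births: 12200 × 0.112 = 1366 ; 19100 × 0.259 = 4947 — total 6313
Band 2: 11900 × 0.956 = 11376
Band 3: 12200 × 0.946 = 11541
Band 4: 19100 × 0.96 = 18336
Band 5: 23400 × 0.917 = 21458
Net migration: Band 1 + 370 → 6683; Band 4 + 320 → 18656
End of period: [6683, 11376, 11541, 18656, 21458]

6313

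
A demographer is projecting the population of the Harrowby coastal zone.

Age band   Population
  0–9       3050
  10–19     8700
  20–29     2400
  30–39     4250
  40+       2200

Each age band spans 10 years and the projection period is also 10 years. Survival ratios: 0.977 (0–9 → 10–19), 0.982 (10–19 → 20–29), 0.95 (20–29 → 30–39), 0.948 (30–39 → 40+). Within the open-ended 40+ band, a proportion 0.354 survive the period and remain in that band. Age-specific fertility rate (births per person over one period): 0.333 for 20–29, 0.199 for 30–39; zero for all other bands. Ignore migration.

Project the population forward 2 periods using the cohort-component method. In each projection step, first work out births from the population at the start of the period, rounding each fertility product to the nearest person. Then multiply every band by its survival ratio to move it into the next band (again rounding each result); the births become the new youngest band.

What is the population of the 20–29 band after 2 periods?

[period 1]
Births: 2400 × 0.333 = 799  |  4250 × 0.199 = 846 — total 1645
10–19: 3050 × 0.977 = 2980
20–29: 8700 × 0.982 = 8543
30–39: 2400 × 0.95 = 2280
40+: 4250 × 0.948 + 2200 × 0.354 = 4029 + 779 = 4808
End of period: [1645, 2980, 8543, 2280, 4808]
[period 2]
Births: 8543 × 0.333 = 2845  |  2280 × 0.199 = 454 — total 3299
10–19: 1645 × 0.977 = 1607
20–29: 2980 × 0.982 = 2926
30–39: 8543 × 0.95 = 8116
40+: 2280 × 0.948 + 4808 × 0.354 = 2161 + 1702 = 3863
End of period: [3299, 1607, 2926, 8116, 3863]

2926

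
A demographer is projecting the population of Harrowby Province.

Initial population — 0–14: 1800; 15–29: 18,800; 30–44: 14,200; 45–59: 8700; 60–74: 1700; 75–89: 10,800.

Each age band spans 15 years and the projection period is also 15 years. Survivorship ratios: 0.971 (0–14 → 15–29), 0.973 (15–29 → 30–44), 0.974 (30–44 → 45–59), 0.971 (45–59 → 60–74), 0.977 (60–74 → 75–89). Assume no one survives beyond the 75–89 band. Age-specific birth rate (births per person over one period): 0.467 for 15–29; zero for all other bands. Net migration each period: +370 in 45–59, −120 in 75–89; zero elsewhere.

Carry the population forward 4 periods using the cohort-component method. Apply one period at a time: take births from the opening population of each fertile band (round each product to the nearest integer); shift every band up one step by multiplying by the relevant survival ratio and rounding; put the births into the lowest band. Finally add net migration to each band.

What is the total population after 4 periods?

Period 1:
Births: 18800 × 0.467 = 8780
15–29: 1800 × 0.971 = 1748
30–44: 18800 × 0.973 = 18292
45–59: 14200 × 0.974 = 13831
60–74: 8700 × 0.971 = 8448
75–89: 1700 × 0.977 = 1661
Net migration: 45–59 + 370 → 14201; 75–89 − 120 → 1541
Giving 8780 / 1748 / 18292 / 14201 / 8448 / 1541.
Period 2:
Births: 1748 × 0.467 = 816
15–29: 8780 × 0.971 = 8525
30–44: 1748 × 0.973 = 1701
45–59: 18292 × 0.974 = 17816
60–74: 14201 × 0.971 = 13789
75–89: 8448 × 0.977 = 8254
Net migration: 45–59 + 370 → 18186; 75–89 − 120 → 8134
Giving 816 / 8525 / 1701 / 18186 / 13789 / 8134.
Period 3:
Births: 8525 × 0.467 = 3981
15–29: 816 × 0.971 = 792
30–44: 8525 × 0.973 = 8295
45–59: 1701 × 0.974 = 1657
60–74: 18186 × 0.971 = 17659
75–89: 13789 × 0.977 = 13472
Net migration: 45–59 + 370 → 2027; 75–89 − 120 → 13352
Giving 3981 / 792 / 8295 / 2027 / 17659 / 13352.
Period 4:
Births: 792 × 0.467 = 370
15–29: 3981 × 0.971 = 3866
30–44: 792 × 0.973 = 771
45–59: 8295 × 0.974 = 8079
60–74: 2027 × 0.971 = 1968
75–89: 17659 × 0.977 = 17253
Net migration: 45–59 + 370 → 8449; 75–89 − 120 → 17133
Giving 370 / 3866 / 771 / 8449 / 1968 / 17133.
Total after period 4: 370 + 3866 + 771 + 8449 + 1968 + 17133 = 32557

32557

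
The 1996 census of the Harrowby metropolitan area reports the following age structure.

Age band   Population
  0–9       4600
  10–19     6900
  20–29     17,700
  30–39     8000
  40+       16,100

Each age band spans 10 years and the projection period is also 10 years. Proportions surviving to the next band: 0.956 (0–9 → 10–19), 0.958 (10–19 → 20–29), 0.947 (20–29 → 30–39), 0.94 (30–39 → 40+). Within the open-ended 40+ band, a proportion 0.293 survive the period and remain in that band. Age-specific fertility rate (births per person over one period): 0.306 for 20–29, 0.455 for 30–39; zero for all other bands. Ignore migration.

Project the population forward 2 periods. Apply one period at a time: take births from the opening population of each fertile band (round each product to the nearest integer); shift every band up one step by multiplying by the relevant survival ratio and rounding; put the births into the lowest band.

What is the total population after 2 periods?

After projecting period 1:
Births: 17700 × 0.306 = 5416 ; 8000 × 0.455 = 3640 → total 9056
10–19: 4600 × 0.956 = 4398
20–29: 6900 × 0.958 = 6610
30–39: 17700 × 0.947 = 16762
40+: 8000 × 0.94 + 16100 × 0.293 = 7520 + 4717 = 12237
→ [9056, 4398, 6610, 16762, 12237]
After projecting period 2:
Births: 6610 × 0.306 = 2023 ; 16762 × 0.455 = 7627 → total 9650
10–19: 9056 × 0.956 = 8658
20–29: 4398 × 0.958 = 4213
30–39: 6610 × 0.947 = 6260
40+: 16762 × 0.94 + 12237 × 0.293 = 15756 + 3585 = 19341
→ [9650, 8658, 4213, 6260, 19341]
Total after period 2: 9650 + 8658 + 4213 + 6260 + 19341 = 48122

48122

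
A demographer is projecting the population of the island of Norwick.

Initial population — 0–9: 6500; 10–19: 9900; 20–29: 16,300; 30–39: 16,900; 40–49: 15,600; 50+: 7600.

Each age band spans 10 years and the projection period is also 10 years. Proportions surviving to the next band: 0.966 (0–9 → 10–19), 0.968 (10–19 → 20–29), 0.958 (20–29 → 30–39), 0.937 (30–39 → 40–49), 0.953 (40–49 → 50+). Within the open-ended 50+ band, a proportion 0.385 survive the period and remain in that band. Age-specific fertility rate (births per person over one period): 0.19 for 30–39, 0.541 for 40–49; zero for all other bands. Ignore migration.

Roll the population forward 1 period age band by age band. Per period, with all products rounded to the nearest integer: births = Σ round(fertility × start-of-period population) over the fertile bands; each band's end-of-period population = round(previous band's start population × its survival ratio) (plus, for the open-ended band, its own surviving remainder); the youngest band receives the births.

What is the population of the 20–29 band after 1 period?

Let group 1 be 0–9 through group 6 = 50+.
After projecting period 1:
Births: 16900 × 0.19 = 3211 ; 15600 × 0.541 = 8440 ⇒ total 11651
Group 2: 6500 × 0.966 = 6279
Group 3: 9900 × 0.968 = 9583
Group 4: 16300 × 0.958 = 15615
Group 5: 16900 × 0.937 = 15835
Group 6: 15600 × 0.953 + 7600 × 0.385 = 14867 + 2926 = 17793
Giving 11651 / 6279 / 9583 / 15615 / 15835 / 17793.

9583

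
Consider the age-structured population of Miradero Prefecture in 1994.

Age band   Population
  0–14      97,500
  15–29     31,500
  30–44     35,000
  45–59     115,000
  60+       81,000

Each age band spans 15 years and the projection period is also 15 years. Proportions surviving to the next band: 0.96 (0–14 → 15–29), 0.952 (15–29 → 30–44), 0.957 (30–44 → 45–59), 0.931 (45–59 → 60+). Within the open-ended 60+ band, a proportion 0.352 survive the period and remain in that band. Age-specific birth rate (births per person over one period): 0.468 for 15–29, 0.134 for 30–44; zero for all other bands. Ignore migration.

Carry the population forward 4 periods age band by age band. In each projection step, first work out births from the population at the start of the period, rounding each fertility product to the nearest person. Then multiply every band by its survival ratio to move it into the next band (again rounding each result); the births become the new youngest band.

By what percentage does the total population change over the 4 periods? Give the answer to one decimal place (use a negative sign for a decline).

(Bands numbered youngest = 1 to oldest = 5.)
Period 1:
Births: 31500 * 0.468 = 14742  |  35000 * 0.134 = 4690 → 19432
Band 2: 97500 * 0.96 = 93600
Band 3: 31500 * 0.952 = 29988
Band 4: 35000 * 0.957 = 33495
Band 5: 115000 * 0.931 + 81000 * 0.352 = 107065 + 28512 = 135577
Population now: 0–14=19432, 15–29=93600, 30–44=29988, 45–59=33495, 60+=135577
Period 2:
Births: 93600 * 0.468 = 43805  |  29988 * 0.134 = 4018 → 47823
Band 2: 19432 * 0.96 = 18655
Band 3: 93600 * 0.952 = 89107
Band 4: 29988 * 0.957 = 28699
Band 5: 33495 * 0.931 + 135577 * 0.352 = 31184 + 47723 = 78907
Population now: 0–14=47823, 15–29=18655, 30–44=89107, 45–59=28699, 60+=78907
Period 3:
Births: 18655 * 0.468 = 8731  |  89107 * 0.134 = 11940 → 20671
Band 2: 47823 * 0.96 = 45910
Band 3: 18655 * 0.952 = 17760
Band 4: 89107 * 0.957 = 85275
Band 5: 28699 * 0.931 + 78907 * 0.352 = 26719 + 27775 = 54494
Population now: 0–14=20671, 15–29=45910, 30–44=17760, 45–59=85275, 60+=54494
Period 4:
Births: 45910 * 0.468 = 21486  |  17760 * 0.134 = 2380 → 23866
Band 2: 20671 * 0.96 = 19844
Band 3: 45910 * 0.952 = 43706
Band 4: 17760 * 0.957 = 16996
Band 5: 85275 * 0.931 + 54494 * 0.352 = 79391 + 19182 = 98573
Population now: 0–14=23866, 15–29=19844, 30–44=43706, 45–59=16996, 60+=98573
Total: 360000 → 202985; change = -157015; percentage change = -43.6%

-43.6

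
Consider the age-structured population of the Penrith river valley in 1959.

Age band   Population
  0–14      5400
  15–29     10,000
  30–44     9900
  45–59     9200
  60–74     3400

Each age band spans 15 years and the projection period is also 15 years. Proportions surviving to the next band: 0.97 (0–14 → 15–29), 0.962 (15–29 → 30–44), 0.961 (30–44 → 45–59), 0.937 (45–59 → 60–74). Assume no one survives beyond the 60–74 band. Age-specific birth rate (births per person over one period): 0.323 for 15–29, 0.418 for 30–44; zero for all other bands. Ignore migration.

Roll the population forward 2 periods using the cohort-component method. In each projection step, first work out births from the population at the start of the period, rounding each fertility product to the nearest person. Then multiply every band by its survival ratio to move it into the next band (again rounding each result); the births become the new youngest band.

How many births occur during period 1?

7368

Period 1:
Births: 10000 * 0.323 = 3230, 9900 * 0.418 = 4138 → total 7368
15–29: 5400 * 0.97 = 5238
30–44: 10000 * 0.962 = 9620
45–59: 9900 * 0.961 = 9514
60–74: 9200 * 0.937 = 8620
Giving 7368 / 5238 / 9620 / 9514 / 8620.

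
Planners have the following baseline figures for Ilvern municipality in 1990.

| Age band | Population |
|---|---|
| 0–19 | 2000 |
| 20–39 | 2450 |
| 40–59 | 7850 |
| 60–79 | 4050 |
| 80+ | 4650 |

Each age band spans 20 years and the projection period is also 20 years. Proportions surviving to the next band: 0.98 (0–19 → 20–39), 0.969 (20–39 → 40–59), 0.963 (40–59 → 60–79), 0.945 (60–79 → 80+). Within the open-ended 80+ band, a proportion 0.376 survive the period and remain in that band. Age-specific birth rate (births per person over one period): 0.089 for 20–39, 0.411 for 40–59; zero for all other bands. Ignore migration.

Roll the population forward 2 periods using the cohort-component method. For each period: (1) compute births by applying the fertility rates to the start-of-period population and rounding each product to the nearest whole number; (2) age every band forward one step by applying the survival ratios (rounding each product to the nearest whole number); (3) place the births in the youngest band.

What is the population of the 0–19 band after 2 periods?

1150

(Bands numbered youngest = 1 to oldest = 5.)
— Period 1 —
Births: 2450 * 0.089 = 218 ; 7850 * 0.411 = 3226 — total 3444
Band 2: 2000 * 0.98 = 1960
Band 3: 2450 * 0.969 = 2374
Band 4: 7850 * 0.963 = 7560
Band 5: 4050 * 0.945 + 4650 * 0.376 = 3827 + 1748 = 5575
Giving 3444 / 1960 / 2374 / 7560 / 5575.
— Period 2 —
Births: 1960 * 0.089 = 174 ; 2374 * 0.411 = 976 — total 1150
Band 2: 3444 * 0.98 = 3375
Band 3: 1960 * 0.969 = 1899
Band 4: 2374 * 0.963 = 2286
Band 5: 7560 * 0.945 + 5575 * 0.376 = 7144 + 2096 = 9240
Giving 1150 / 3375 / 1899 / 2286 / 9240.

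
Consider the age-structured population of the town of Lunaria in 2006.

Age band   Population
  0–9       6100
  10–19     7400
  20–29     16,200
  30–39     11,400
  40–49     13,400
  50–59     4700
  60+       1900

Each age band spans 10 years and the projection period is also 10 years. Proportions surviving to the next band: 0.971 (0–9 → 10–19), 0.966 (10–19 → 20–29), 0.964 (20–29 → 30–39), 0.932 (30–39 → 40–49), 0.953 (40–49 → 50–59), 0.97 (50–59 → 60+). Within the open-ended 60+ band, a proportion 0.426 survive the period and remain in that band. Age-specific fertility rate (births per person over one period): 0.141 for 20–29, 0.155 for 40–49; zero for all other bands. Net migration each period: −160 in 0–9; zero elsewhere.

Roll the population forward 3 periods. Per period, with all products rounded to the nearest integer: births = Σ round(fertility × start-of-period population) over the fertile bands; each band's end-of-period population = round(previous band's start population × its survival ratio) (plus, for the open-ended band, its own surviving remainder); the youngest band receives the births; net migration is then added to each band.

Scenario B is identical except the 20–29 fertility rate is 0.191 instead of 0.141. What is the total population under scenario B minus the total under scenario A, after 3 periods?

1393

— Period 1 —
Births: 16200 × 0.141 = 2284  |  13400 × 0.155 = 2077 → total 4361
10–19: 6100 × 0.971 = 5923
20–29: 7400 × 0.966 = 7148
30–39: 16200 × 0.964 = 15617
40–49: 11400 × 0.932 = 10625
50–59: 13400 × 0.953 = 12770
60+: 4700 × 0.97 + 1900 × 0.426 = 4559 + 809 = 5368
Net migration: 0–9 − 160 → 4201
Population now: 0–9=4201, 10–19=5923, 20–29=7148, 30–39=15617, 40–49=10625, 50–59=12770, 60+=5368
— Period 2 —
Births: 7148 × 0.141 = 1008  |  10625 × 0.155 = 1647 → total 2655
10–19: 4201 × 0.971 = 4079
20–29: 5923 × 0.966 = 5722
30–39: 7148 × 0.964 = 6891
40–49: 15617 × 0.932 = 14555
50–59: 10625 × 0.953 = 10126
60+: 12770 × 0.97 + 5368 × 0.426 = 12387 + 2287 = 14674
Net migration: 0–9 − 160 → 2495
Population now: 0–9=2495, 10–19=4079, 20–29=5722, 30–39=6891, 40–49=14555, 50–59=10126, 60+=14674
— Period 3 —
Births: 5722 × 0.141 = 807  |  14555 × 0.155 = 2256 → total 3063
10–19: 2495 × 0.971 = 2423
20–29: 4079 × 0.966 = 3940
30–39: 5722 × 0.964 = 5516
40–49: 6891 × 0.932 = 6422
50–59: 14555 × 0.953 = 13871
60+: 10126 × 0.97 + 14674 × 0.426 = 9822 + 6251 = 16073
Net migration: 0–9 − 160 → 2903
Population now: 0–9=2903, 10–19=2423, 20–29=3940, 30–39=5516, 40–49=6422, 50–59=13871, 60+=16073
Scenario A total after 3 periods: 51148
Scenario B projection —
— Period 1 —
Births: 16200 × 0.191 = 3094  |  13400 × 0.155 = 2077 → total 5171
10–19: 6100 × 0.971 = 5923
20–29: 7400 × 0.966 = 7148
30–39: 16200 × 0.964 = 15617
40–49: 11400 × 0.932 = 10625
50–59: 13400 × 0.953 = 12770
60+: 4700 × 0.97 + 1900 × 0.426 = 4559 + 809 = 5368
Net migration: 0–9 − 160 → 5011
Population now: 0–9=5011, 10–19=5923, 20–29=7148, 30–39=15617, 40–49=10625, 50–59=12770, 60+=5368
— Period 2 —
Births: 7148 × 0.191 = 1365  |  10625 × 0.155 = 1647 → total 3012
10–19: 5011 × 0.971 = 4866
20–29: 5923 × 0.966 = 5722
30–39: 7148 × 0.964 = 6891
40–49: 15617 × 0.932 = 14555
50–59: 10625 × 0.953 = 10126
60+: 12770 × 0.97 + 5368 × 0.426 = 12387 + 2287 = 14674
Net migration: 0–9 − 160 → 2852
Population now: 0–9=2852, 10–19=4866, 20–29=5722, 30–39=6891, 40–49=14555, 50–59=10126, 60+=14674
— Period 3 —
Births: 5722 × 0.191 = 1093  |  14555 × 0.155 = 2256 → total 3349
10–19: 2852 × 0.971 = 2769
20–29: 4866 × 0.966 = 4701
30–39: 5722 × 0.964 = 5516
40–49: 6891 × 0.932 = 6422
50–59: 14555 × 0.953 = 13871
60+: 10126 × 0.97 + 14674 × 0.426 = 9822 + 6251 = 16073
Net migration: 0–9 − 160 → 3189
Population now: 0–9=3189, 10–19=2769, 20–29=4701, 30–39=5516, 40–49=6422, 50–59=13871, 60+=16073
Scenario B total after 3 periods: 52541
Difference B − A = 52541 − 51148 = 1393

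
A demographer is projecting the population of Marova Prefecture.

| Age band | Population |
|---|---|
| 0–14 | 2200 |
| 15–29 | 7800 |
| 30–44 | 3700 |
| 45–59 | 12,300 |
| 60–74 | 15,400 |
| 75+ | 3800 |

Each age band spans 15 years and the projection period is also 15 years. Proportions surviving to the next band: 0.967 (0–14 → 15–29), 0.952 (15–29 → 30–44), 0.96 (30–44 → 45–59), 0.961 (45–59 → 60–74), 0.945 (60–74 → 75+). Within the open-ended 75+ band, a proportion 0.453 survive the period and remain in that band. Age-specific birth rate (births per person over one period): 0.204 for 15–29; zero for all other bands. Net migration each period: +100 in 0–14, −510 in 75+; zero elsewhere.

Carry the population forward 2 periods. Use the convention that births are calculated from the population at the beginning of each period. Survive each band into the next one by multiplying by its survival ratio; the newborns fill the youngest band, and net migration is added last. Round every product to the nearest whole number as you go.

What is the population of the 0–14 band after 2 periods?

[period 1]
Births: 7800 × 0.204 = 1591
15–29: 2200 × 0.967 = 2127
30–44: 7800 × 0.952 = 7426
45–59: 3700 × 0.96 = 3552
60–74: 12300 × 0.961 = 11820
75+: 15400 × 0.945 + 3800 × 0.453 = 14553 + 1721 = 16274
Net migration: 0–14 + 100 → 1691; 75+ − 510 → 15764
→ [1691, 2127, 7426, 3552, 11820, 15764]
[period 2]
Births: 2127 × 0.204 = 434
15–29: 1691 × 0.967 = 1635
30–44: 2127 × 0.952 = 2025
45–59: 7426 × 0.96 = 7129
60–74: 3552 × 0.961 = 3413
75+: 11820 × 0.945 + 15764 × 0.453 = 11170 + 7141 = 18311
Net migration: 0–14 + 100 → 534; 75+ − 510 → 17801
→ [534, 1635, 2025, 7129, 3413, 17801]

534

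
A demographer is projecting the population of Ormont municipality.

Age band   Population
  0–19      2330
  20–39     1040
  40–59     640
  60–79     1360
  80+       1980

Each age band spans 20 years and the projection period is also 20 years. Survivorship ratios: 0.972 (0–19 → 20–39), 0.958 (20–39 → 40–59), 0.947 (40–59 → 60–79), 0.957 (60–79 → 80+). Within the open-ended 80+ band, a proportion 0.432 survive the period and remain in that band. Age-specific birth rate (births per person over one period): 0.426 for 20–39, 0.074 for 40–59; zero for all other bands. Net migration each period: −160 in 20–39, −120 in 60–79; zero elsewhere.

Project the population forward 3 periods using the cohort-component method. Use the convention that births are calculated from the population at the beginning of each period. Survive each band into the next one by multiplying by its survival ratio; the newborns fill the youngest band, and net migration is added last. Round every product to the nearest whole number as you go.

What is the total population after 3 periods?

4553

Period 1.
Births: 1040 * 0.426 = 443  |  640 * 0.074 = 47 — total 490
20–39: 2330 * 0.972 = 2265
40–59: 1040 * 0.958 = 996
60–79: 640 * 0.947 = 606
80+: 1360 * 0.957 + 1980 * 0.432 = 1302 + 855 = 2157
Net migration: 20–39 − 160 → 2105; 60–79 − 120 → 486
Population now: 0–19=490, 20–39=2105, 40–59=996, 60–79=486, 80+=2157
Period 2.
Births: 2105 * 0.426 = 897  |  996 * 0.074 = 74 — total 971
20–39: 490 * 0.972 = 476
40–59: 2105 * 0.958 = 2017
60–79: 996 * 0.947 = 943
80+: 486 * 0.957 + 2157 * 0.432 = 465 + 932 = 1397
Net migration: 20–39 − 160 → 316; 60–79 − 120 → 823
Population now: 0–19=971, 20–39=316, 40–59=2017, 60–79=823, 80+=1397
Period 3.
Births: 316 * 0.426 = 135  |  2017 * 0.074 = 149 — total 284
20–39: 971 * 0.972 = 944
40–59: 316 * 0.958 = 303
60–79: 2017 * 0.947 = 1910
80+: 823 * 0.957 + 1397 * 0.432 = 788 + 604 = 1392
Net migration: 20–39 − 160 → 784; 60–79 − 120 → 1790
Population now: 0–19=284, 20–39=784, 40–59=303, 60–79=1790, 80+=1392
Total after period 3: 284 + 784 + 303 + 1790 + 1392 = 4553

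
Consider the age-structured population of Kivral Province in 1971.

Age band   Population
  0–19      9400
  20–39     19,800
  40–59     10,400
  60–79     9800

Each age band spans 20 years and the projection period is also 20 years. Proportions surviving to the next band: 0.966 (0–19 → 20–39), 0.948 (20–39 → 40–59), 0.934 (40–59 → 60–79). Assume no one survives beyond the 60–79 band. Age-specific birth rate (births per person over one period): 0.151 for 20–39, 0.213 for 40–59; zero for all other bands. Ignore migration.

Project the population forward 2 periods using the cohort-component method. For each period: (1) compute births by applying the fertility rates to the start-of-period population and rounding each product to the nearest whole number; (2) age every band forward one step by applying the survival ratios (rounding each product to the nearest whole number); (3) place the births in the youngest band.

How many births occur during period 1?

— Period 1 —
Births: 19800 × 0.151 = 2990  |  10400 × 0.213 = 2215 → total 5205
20–39: 9400 × 0.966 = 9080
40–59: 19800 × 0.948 = 18770
60–79: 10400 × 0.934 = 9714
End of period: [5205, 9080, 18770, 9714]

5205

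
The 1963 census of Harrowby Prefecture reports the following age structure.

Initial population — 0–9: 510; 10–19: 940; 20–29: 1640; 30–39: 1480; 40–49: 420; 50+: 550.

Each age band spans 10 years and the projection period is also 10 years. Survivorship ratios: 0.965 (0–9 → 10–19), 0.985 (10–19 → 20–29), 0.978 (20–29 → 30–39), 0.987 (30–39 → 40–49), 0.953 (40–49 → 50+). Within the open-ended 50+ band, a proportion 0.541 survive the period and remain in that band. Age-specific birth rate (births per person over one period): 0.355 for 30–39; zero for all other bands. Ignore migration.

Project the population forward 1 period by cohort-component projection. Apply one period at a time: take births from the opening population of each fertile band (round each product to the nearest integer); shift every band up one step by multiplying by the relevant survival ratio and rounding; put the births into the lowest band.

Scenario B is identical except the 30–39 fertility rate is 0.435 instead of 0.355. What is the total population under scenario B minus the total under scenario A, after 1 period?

— Period 1 —
Births: 1480 × 0.355 = 525
10–19: 510 × 0.965 = 492
20–29: 940 × 0.985 = 926
30–39: 1640 × 0.978 = 1604
40–49: 1480 × 0.987 = 1461
50+: 420 × 0.953 + 550 × 0.541 = 400 + 298 = 698
Giving 525 / 492 / 926 / 1604 / 1461 / 698.
Scenario A total after 1 period: 5706
Scenario B projection —
— Period 1 —
Births: 1480 × 0.435 = 644
10–19: 510 × 0.965 = 492
20–29: 940 × 0.985 = 926
30–39: 1640 × 0.978 = 1604
40–49: 1480 × 0.987 = 1461
50+: 420 × 0.953 + 550 × 0.541 = 400 + 298 = 698
Giving 644 / 492 / 926 / 1604 / 1461 / 698.
Scenario B total after 1 period: 5825
Difference B − A = 5825 − 5706 = 119

119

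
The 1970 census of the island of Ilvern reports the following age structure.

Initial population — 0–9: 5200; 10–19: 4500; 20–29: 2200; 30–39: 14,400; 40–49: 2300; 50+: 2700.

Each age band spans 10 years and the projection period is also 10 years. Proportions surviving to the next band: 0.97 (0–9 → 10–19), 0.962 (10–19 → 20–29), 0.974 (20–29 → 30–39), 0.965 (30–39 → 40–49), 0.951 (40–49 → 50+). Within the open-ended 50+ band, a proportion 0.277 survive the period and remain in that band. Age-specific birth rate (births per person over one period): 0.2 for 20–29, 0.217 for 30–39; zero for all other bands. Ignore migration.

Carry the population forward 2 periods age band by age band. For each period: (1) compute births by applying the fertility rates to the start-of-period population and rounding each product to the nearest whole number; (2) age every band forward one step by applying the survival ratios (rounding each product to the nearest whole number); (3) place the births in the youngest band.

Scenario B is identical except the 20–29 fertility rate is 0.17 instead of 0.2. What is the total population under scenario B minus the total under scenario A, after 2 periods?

-194

Let group 1 be 0–9 through group 6 = 50+.
Period 1:
Births: 2200 * 0.2 = 440, 14400 * 0.217 = 3125 → 3565
Group 2: 5200 * 0.97 = 5044
Group 3: 4500 * 0.962 = 4329
Group 4: 2200 * 0.974 = 2143
Group 5: 14400 * 0.965 = 13896
Group 6: 2300 * 0.951 + 2700 * 0.277 = 2187 + 748 = 2935
Giving 3565 / 5044 / 4329 / 2143 / 13896 / 2935.
Period 2:
Births: 4329 * 0.2 = 866, 2143 * 0.217 = 465 → 1331
Group 2: 3565 * 0.97 = 3458
Group 3: 5044 * 0.962 = 4852
Group 4: 4329 * 0.974 = 4216
Group 5: 2143 * 0.965 = 2068
Group 6: 13896 * 0.951 + 2935 * 0.277 = 13215 + 813 = 14028
Giving 1331 / 3458 / 4852 / 4216 / 2068 / 14028.
Scenario A total after 2 periods: 29953
Scenario B projection —
Period 1:
Births: 2200 * 0.17 = 374, 14400 * 0.217 = 3125 → 3499
Group 2: 5200 * 0.97 = 5044
Group 3: 4500 * 0.962 = 4329
Group 4: 2200 * 0.974 = 2143
Group 5: 14400 * 0.965 = 13896
Group 6: 2300 * 0.951 + 2700 * 0.277 = 2187 + 748 = 2935
Giving 3499 / 5044 / 4329 / 2143 / 13896 / 2935.
Period 2:
Births: 4329 * 0.17 = 736, 2143 * 0.217 = 465 → 1201
Group 2: 3499 * 0.97 = 3394
Group 3: 5044 * 0.962 = 4852
Group 4: 4329 * 0.974 = 4216
Group 5: 2143 * 0.965 = 2068
Group 6: 13896 * 0.951 + 2935 * 0.277 = 13215 + 813 = 14028
Giving 1201 / 3394 / 4852 / 4216 / 2068 / 14028.
Scenario B total after 2 periods: 29759
Difference B − A = 29759 − 29953 = -194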